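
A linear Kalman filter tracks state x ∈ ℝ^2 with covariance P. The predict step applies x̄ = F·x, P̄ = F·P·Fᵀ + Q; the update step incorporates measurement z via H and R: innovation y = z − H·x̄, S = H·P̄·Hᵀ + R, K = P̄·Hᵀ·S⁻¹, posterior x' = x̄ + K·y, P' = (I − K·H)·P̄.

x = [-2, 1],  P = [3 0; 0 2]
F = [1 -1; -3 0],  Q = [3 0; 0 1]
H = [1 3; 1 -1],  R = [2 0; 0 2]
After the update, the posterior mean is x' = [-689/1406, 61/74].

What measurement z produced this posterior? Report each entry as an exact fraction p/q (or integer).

z = [2, -1]

x̄ = F·x = [-3, 6]
P̄ = F·P·Fᵀ + Q = [8 -9; -9 28]
S = H·P̄·Hᵀ + R = [208 -94; -94 56]
K = P̄·Hᵀ·S⁻¹ = [267/1406 875/1406; 19/74 -17/74]
x' − x̄ = [3529/1406, -383/74] = K·y
y = (KᵀK)⁻¹·Kᵀ·(x' − x̄) = [-13, 8]
z = y + H·x̄ = [-13, 8] + [15, -9] = [2, -1]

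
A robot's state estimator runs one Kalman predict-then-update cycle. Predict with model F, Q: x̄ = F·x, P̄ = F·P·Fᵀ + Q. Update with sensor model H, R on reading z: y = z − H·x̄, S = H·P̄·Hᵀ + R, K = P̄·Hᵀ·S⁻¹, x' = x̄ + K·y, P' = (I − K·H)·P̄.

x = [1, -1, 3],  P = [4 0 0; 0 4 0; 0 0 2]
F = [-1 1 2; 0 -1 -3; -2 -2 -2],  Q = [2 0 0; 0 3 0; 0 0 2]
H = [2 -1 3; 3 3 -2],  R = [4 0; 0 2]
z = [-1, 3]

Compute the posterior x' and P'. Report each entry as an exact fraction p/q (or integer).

x̄ = F·x = [4, -8, -6]
P̄ = F·P·Fᵀ + Q = [18 -16 -8; -16 25 20; -8 20 42]
y = z − H·x̄ = [1, 3]
S = H·P̄·Hᵀ + R = [327 -87; -87 125]
K = P̄·Hᵀ·S⁻¹ = [2707/16653 1605/5551; -18/793 -95/793; 1179/5551 -1311/5551]
x' = x̄ + K·y = [83764/16653, -6647/793, -36060/5551]
P' = (I − K·H)·P̄ = [118028/16653 -10094/793 -48578/5551; -10094/793 18644/793 12920/793; -48578/5551 12920/793 64104/5551]

x' = [83764/16653, -6647/793, -36060/5551]
P' = [118028/16653 -10094/793 -48578/5551; -10094/793 18644/793 12920/793; -48578/5551 12920/793 64104/5551]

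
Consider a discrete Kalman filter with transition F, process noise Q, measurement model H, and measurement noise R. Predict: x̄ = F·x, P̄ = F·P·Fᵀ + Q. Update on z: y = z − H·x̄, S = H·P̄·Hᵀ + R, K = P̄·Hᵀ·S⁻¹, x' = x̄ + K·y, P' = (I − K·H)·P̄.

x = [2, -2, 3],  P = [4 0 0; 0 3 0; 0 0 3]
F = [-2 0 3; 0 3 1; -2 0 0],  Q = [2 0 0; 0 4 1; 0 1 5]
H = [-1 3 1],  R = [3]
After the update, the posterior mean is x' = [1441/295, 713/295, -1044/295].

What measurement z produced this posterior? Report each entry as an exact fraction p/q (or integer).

z = [-1]

x̄ = F·x = [5, -3, -4]
P̄ = F·P·Fᵀ + Q = [45 9 16; 9 34 1; 16 1 21]
S = H·P̄·Hᵀ + R = [295]
K = P̄·Hᵀ·S⁻¹ = [-2/295; 94/295; 8/295]
x' − x̄ = [-34/295, 1598/295, 136/295] = K·y
y = (KᵀK)⁻¹·Kᵀ·(x' − x̄) = [17]
z = y + H·x̄ = [17] + [-18] = [-1]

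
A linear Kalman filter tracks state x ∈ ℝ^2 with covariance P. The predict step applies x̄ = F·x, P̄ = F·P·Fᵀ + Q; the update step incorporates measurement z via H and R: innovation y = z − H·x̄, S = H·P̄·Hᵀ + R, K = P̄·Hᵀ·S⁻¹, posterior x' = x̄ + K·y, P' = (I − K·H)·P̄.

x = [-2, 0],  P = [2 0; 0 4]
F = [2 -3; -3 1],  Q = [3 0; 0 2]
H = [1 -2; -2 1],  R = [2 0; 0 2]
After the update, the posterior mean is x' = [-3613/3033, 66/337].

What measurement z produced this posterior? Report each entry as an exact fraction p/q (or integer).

x̄ = F·x = [-4, 6]
P̄ = F·P·Fᵀ + Q = [47 -24; -24 24]
S = H·P̄·Hᵀ + R = [241 -262; -262 310]
K = P̄·Hᵀ·S⁻¹ = [-733/3033 -1774/3033; -192/337 -84/337]
x' − x̄ = [8519/3033, -1956/337] = K·y
y = (KᵀK)⁻¹·Kᵀ·(x' − x̄) = [15, -11]
z = y + H·x̄ = [15, -11] + [-16, 14] = [-1, 3]

z = [-1, 3]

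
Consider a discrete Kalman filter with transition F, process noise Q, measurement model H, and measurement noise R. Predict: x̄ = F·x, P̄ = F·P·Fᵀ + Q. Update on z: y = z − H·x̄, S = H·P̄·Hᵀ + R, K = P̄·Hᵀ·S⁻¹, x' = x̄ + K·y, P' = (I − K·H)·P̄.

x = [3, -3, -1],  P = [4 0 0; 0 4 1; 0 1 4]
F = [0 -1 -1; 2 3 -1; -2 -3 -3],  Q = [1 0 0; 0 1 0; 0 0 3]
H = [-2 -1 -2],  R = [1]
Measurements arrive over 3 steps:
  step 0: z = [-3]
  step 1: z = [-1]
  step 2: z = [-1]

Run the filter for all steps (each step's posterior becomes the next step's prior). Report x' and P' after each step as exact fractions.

step 0: x' = [278/137, -181/548, -48/137], P' = [211/137 -272/137 -66/137; -272/137 24227/548 -2764/137; -66/137 -2764/137 1477/137]
step 1: x' = [52979/71159, 230988/71159, -132963/71159], P' = [527293/71159 -3872571/71159 1417950/71159; -3872571/71159 32406755/71159 -12354905/71159; 1417950/71159 -12354905/71159 4780247/71159]
step 2: x' = [-5665835/10402041, 31239900/3467347, -36004277/10402041], P' = [258339035/31206123 -606388240/10402041 658073426/31206123; -606388240/10402041 3192258735/6934694 -1798975417/10402041; 658073426/31206123 -1798975417/10402041 2058106643/31206123]

step 0: x̄ = F·x = [4, -2, 6]
step 0: P̄ = F·P·Fᵀ + Q = [11 -10 30; -10 51 -46; 30 -46 109]
step 0: y = z − H·x̄ = [15]
step 0: S = H·P̄·Hᵀ + R = [548]
step 0: K = P̄·Hᵀ·S⁻¹ = [-18/137; 61/548; -58/137]
step 0: x' = x̄ + K·y = [278/137, -181/548, -48/137]
step 0: P' = (I − K·H)·P̄ = [211/137 -272/137 -66/137; -272/137 24227/548 -2764/137; -66/137 -2764/137 1477/137]
step 1: x̄ = F·x = [373/548, 1873/548, -1105/548]
step 1: P̄ = F·P·Fᵀ + Q = [8571/548 -41957/548 21365/548; -41957/548 282211/548 -123247/548; 21365/548 -123247/548 61003/548]
step 1: y = z − H·x̄ = [-139/548]
step 1: S = H·P̄·Hᵀ + R = [71159/548]
step 1: K = P̄·Hᵀ·S⁻¹ = [-17915/71159; 48197/71159; -41489/71159]
step 1: x' = x̄ + K·y = [52979/71159, 230988/71159, -132963/71159]
step 1: P' = (I − K·H)·P̄ = [527293/71159 -3872571/71159 1417950/71159; -3872571/71159 32406755/71159 -12354905/71159; 1417950/71159 -12354905/71159 4780247/71159]
step 2: x̄ = F·x = [-98025/71159, 931885/71159, -400033/71159]
step 2: P̄ = F·P·Fᵀ + Q = [12548351/71159 -62820966/71159 32522334/71159; -62820966/71159 320608151/71159 -164500744/71159; 32522334/71159 -164500744/71159 85161925/71159]
step 2: y = z − H·x̄ = [-135390/71159]
step 2: S = H·P̄·Hᵀ + R = [62412246/71159]
step 2: K = P̄·Hᵀ·S⁻¹ = [-13660202/31206123; 44678423/20804082; -35433887/31206123]
step 2: x' = x̄ + K·y = [-5665835/10402041, 31239900/3467347, -36004277/10402041]
step 2: P' = (I − K·H)·P̄ = [258339035/31206123 -606388240/10402041 658073426/31206123; -606388240/10402041 3192258735/6934694 -1798975417/10402041; 658073426/31206123 -1798975417/10402041 2058106643/31206123]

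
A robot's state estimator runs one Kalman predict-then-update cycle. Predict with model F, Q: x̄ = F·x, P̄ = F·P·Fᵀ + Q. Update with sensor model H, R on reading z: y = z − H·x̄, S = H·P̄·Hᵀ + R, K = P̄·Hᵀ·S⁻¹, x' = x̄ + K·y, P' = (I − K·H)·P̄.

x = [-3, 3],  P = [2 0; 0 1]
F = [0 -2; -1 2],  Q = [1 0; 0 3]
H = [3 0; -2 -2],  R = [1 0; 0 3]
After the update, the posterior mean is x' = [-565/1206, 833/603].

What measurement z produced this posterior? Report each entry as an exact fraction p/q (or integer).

z = [-1, -1]

x̄ = F·x = [-6, 9]
P̄ = F·P·Fᵀ + Q = [5 -4; -4 9]
S = H·P̄·Hᵀ + R = [46 -6; -6 27]
K = P̄·Hᵀ·S⁻¹ = [131/402 -1/603; -64/201 -266/603]
x' − x̄ = [6671/1206, -4594/603] = K·y
y = (KᵀK)⁻¹·Kᵀ·(x' − x̄) = [17, 5]
z = y + H·x̄ = [17, 5] + [-18, -6] = [-1, -1]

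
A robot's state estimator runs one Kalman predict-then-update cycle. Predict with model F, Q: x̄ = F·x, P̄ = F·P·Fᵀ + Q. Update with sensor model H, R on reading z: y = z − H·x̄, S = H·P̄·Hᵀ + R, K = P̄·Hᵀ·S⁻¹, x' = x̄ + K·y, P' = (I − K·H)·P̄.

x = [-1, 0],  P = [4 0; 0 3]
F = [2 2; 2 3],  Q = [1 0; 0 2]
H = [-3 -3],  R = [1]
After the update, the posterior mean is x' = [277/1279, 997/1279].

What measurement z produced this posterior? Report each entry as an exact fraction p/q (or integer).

x̄ = F·x = [-2, -2]
P̄ = F·P·Fᵀ + Q = [29 34; 34 45]
S = H·P̄·Hᵀ + R = [1279]
K = P̄·Hᵀ·S⁻¹ = [-189/1279; -237/1279]
x' − x̄ = [2835/1279, 3555/1279] = K·y
y = (KᵀK)⁻¹·Kᵀ·(x' − x̄) = [-15]
z = y + H·x̄ = [-15] + [12] = [-3]

z = [-3]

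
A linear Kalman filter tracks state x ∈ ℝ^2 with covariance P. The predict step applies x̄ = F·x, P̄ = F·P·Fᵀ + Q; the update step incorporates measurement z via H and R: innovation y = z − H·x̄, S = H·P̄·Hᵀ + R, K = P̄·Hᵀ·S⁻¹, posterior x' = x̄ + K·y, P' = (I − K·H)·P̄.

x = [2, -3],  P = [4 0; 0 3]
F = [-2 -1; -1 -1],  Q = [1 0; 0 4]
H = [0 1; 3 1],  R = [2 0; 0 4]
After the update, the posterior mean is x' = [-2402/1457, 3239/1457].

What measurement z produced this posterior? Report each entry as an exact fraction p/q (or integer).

x̄ = F·x = [-1, 1]
P̄ = F·P·Fᵀ + Q = [20 11; 11 11]
S = H·P̄·Hᵀ + R = [13 44; 44 261]
K = P̄·Hᵀ·S⁻¹ = [-253/1457 439/1457; 935/1457 88/1457]
x' − x̄ = [-945/1457, 1782/1457] = K·y
y = (KᵀK)⁻¹·Kᵀ·(x' − x̄) = [2, -1]
z = y + H·x̄ = [2, -1] + [1, -2] = [3, -3]

z = [3, -3]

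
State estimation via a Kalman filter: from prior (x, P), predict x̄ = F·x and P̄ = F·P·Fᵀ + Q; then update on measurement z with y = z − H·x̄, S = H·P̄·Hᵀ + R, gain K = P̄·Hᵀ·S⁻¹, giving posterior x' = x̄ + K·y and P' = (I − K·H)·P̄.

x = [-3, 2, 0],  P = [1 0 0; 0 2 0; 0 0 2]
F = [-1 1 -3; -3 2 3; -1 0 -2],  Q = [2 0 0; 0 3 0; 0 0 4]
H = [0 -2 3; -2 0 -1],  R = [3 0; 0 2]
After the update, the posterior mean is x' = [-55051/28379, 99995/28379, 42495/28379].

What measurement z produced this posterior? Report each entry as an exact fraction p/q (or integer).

z = [-2, 3]

x̄ = F·x = [5, 13, 3]
P̄ = F·P·Fᵀ + Q = [23 -11 13; -11 38 -9; 13 -9 13]
S = H·P̄·Hᵀ + R = [380 -179; -179 159]
K = P̄·Hᵀ·S⁻¹ = [-862/28379 -11501/28379; -10828/28379 -6657/28379; 2082/28379 -4617/28379]
x' − x̄ = [-196946/28379, -268932/28379, -42642/28379] = K·y
y = (KᵀK)⁻¹·Kᵀ·(x' − x̄) = [15, 16]
z = y + H·x̄ = [15, 16] + [-17, -13] = [-2, 3]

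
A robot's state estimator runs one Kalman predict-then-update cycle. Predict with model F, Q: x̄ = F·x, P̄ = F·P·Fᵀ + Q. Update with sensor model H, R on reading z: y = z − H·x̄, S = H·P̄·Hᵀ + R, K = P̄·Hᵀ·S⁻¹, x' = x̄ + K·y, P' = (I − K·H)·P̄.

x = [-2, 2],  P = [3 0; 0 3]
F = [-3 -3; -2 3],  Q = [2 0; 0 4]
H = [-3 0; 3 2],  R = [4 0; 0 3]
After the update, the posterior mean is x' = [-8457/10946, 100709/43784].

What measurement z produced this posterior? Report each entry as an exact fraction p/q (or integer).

x̄ = F·x = [0, 10]
P̄ = F·P·Fᵀ + Q = [56 -9; -9 43]
S = H·P̄·Hᵀ + R = [508 -450; -450 571]
K = P̄·Hᵀ·S⁻¹ = [-7107/21892 75/10946; 41967/87568 21061/43784]
x' − x̄ = [-8457/10946, -337131/43784] = K·y
y = (KᵀK)⁻¹·Kᵀ·(x' − x̄) = [2, -18]
z = y + H·x̄ = [2, -18] + [0, 20] = [2, 2]

z = [2, 2]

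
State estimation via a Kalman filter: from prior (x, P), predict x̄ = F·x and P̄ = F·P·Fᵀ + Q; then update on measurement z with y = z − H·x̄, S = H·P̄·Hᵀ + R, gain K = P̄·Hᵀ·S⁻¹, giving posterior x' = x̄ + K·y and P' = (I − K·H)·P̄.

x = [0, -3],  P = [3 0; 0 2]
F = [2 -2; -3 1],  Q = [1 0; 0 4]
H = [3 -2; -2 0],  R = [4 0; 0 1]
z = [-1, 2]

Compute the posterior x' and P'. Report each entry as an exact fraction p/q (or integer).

x' = [-2821/4269, -355/4269]
P' = [920/4269 1166/4269; 1166/4269 5357/4269]

x̄ = F·x = [6, -3]
P̄ = F·P·Fᵀ + Q = [21 -22; -22 33]
y = z − H·x̄ = [-25, 14]
S = H·P̄·Hᵀ + R = [589 -214; -214 85]
K = P̄·Hᵀ·S⁻¹ = [107/4269 -1840/4269; -1804/4269 -2332/4269]
x' = x̄ + K·y = [-2821/4269, -355/4269]
P' = (I − K·H)·P̄ = [920/4269 1166/4269; 1166/4269 5357/4269]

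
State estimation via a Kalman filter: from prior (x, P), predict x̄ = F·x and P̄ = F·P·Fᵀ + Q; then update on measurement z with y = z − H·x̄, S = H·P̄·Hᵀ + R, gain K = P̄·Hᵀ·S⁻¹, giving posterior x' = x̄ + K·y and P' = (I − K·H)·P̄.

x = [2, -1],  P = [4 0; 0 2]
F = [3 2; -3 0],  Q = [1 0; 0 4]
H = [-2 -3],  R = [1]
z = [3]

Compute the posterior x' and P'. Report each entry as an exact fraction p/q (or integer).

x̄ = F·x = [4, -6]
P̄ = F·P·Fᵀ + Q = [45 -36; -36 40]
y = z − H·x̄ = [-7]
S = H·P̄·Hᵀ + R = [109]
K = P̄·Hᵀ·S⁻¹ = [18/109; -48/109]
x' = x̄ + K·y = [310/109, -318/109]
P' = (I − K·H)·P̄ = [4581/109 -3060/109; -3060/109 2056/109]

x' = [310/109, -318/109]
P' = [4581/109 -3060/109; -3060/109 2056/109]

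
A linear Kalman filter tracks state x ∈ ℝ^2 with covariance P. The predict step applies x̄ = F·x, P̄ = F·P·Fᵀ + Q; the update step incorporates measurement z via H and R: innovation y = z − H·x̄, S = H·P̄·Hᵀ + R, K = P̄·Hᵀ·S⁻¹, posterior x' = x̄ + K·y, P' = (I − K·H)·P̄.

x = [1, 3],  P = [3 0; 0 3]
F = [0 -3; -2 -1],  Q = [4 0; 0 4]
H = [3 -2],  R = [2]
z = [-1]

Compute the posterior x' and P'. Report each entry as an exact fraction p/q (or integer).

x' = [-347/83, -1421/249]
P' = [698/83 1022/83; 1022/83 4610/249]

x̄ = F·x = [-9, -5]
P̄ = F·P·Fᵀ + Q = [31 9; 9 19]
y = z − H·x̄ = [16]
S = H·P̄·Hᵀ + R = [249]
K = P̄·Hᵀ·S⁻¹ = [25/83; -11/249]
x' = x̄ + K·y = [-347/83, -1421/249]
P' = (I − K·H)·P̄ = [698/83 1022/83; 1022/83 4610/249]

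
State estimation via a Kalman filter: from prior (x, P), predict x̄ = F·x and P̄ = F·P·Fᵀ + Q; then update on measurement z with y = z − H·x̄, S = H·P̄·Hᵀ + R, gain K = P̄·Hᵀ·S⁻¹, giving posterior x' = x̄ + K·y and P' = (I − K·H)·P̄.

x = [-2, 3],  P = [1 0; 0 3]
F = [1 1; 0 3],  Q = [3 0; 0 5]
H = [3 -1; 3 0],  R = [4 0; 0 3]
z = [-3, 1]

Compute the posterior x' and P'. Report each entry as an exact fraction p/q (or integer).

x̄ = F·x = [1, 9]
P̄ = F·P·Fᵀ + Q = [7 9; 9 32]
y = z − H·x̄ = [3, -2]
S = H·P̄·Hᵀ + R = [45 36; 36 66]
K = P̄·Hᵀ·S⁻¹ = [2/93 19/62; -7/9 5/6]
x' = x̄ + K·y = [14/31, 5]
P' = (I − K·H)·P̄ = [19/62 5/6; 5/6 101/18]

x' = [14/31, 5]
P' = [19/62 5/6; 5/6 101/18]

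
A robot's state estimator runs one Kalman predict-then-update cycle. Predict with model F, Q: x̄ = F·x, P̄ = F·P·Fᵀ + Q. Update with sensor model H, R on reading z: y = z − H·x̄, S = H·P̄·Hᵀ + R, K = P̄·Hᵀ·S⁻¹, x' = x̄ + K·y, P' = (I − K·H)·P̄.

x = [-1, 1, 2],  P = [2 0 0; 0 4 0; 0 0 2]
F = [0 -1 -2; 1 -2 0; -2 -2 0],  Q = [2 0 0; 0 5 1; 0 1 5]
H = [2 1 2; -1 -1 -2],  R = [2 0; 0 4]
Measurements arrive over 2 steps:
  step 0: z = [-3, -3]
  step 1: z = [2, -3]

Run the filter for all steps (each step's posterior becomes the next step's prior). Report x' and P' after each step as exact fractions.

step 0: x̄ = F·x = [-5, -3, 0]
step 0: P̄ = F·P·Fᵀ + Q = [14 8 8; 8 23 13; 8 13 29]
step 0: y = z − H·x̄ = [10, -11]
step 0: S = H·P̄·Hᵀ + R = [345 -291; -291 257]
step 0: K = P̄·Hᵀ·S⁻¹ = [1153/1992 337/664; 59/1992 -125/664; -105/664 -323/664]
step 0: x' = x̄ + K·y = [-9551/1992, -1261/1992, 2503/664]
step 0: P' = (I − K·H)·P̄ = [3175/996 -691/996 -751/332; -691/996 10303/996 -1477/332; -751/332 -1477/332 1437/332]
step 1: x̄ = F·x = [-13757/1992, -2343/664, 901/83]
step 1: P̄ = F·P·Fᵀ + Q = [11815/996 2693/332 -626/83; 2693/332 17377/332 2873/83; -626/83 2873/83 4447/83]
step 1: y = z − H·x̄ = [-4721/1992, 8243/996]
step 1: S = H·P̄·Hᵀ + R = [424963/996 -203143/498; -203143/498 101350/249]
step 1: K = P̄·Hᵀ·S⁻¹ = [4804705/7240649 4728225/7240649; 3173483/7240649 873520/7240649; -3176522/7240649 -5571271/7240649]
step 1: x' = x̄ + K·y = [-22260594/7240649, -25841207/7240649, 40020171/7240649]
step 1: P' = (I − K·H)·P̄ = [28522310/7240649 9841046/7240649 -28638128/7240649; 9841046/7240649 54975786/7240649 -34155456/7240649; -28638128/7240649 -34155456/7240649 42539334/7240649]

step 0: x' = [-9551/1992, -1261/1992, 2503/664], P' = [3175/996 -691/996 -751/332; -691/996 10303/996 -1477/332; -751/332 -1477/332 1437/332]
step 1: x' = [-22260594/7240649, -25841207/7240649, 40020171/7240649], P' = [28522310/7240649 9841046/7240649 -28638128/7240649; 9841046/7240649 54975786/7240649 -34155456/7240649; -28638128/7240649 -34155456/7240649 42539334/7240649]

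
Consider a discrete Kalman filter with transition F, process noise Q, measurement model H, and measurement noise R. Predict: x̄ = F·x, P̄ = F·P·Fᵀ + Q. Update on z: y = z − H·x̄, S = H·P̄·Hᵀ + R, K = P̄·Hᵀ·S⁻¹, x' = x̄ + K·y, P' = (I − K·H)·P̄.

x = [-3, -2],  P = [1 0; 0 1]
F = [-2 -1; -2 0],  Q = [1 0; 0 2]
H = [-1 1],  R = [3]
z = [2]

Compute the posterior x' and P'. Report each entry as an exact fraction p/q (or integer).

x̄ = F·x = [8, 6]
P̄ = F·P·Fᵀ + Q = [6 4; 4 6]
y = z − H·x̄ = [4]
S = H·P̄·Hᵀ + R = [7]
K = P̄·Hᵀ·S⁻¹ = [-2/7; 2/7]
x' = x̄ + K·y = [48/7, 50/7]
P' = (I − K·H)·P̄ = [38/7 32/7; 32/7 38/7]

x' = [48/7, 50/7]
P' = [38/7 32/7; 32/7 38/7]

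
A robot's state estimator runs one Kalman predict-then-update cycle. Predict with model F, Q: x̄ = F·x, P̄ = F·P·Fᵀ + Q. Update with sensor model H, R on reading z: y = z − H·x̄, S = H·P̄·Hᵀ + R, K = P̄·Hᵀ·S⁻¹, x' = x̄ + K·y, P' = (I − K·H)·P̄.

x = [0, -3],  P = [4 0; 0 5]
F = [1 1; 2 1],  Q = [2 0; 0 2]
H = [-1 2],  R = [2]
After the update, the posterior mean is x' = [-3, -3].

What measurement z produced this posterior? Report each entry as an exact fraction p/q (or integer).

z = [-3]

x̄ = F·x = [-3, -3]
P̄ = F·P·Fᵀ + Q = [11 13; 13 23]
S = H·P̄·Hᵀ + R = [53]
K = P̄·Hᵀ·S⁻¹ = [15/53; 33/53]
x' − x̄ = [0, 0] = K·y
y = (KᵀK)⁻¹·Kᵀ·(x' − x̄) = [0]
z = y + H·x̄ = [0] + [-3] = [-3]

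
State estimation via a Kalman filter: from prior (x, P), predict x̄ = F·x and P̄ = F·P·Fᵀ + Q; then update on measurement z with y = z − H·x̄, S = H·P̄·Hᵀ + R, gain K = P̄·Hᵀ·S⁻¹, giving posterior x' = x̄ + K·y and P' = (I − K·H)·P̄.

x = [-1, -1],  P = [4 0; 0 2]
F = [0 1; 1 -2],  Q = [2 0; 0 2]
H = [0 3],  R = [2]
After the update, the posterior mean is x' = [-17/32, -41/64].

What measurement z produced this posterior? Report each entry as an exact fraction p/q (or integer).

z = [-2]

x̄ = F·x = [-1, 1]
P̄ = F·P·Fᵀ + Q = [4 -4; -4 14]
S = H·P̄·Hᵀ + R = [128]
K = P̄·Hᵀ·S⁻¹ = [-3/32; 21/64]
x' − x̄ = [15/32, -105/64] = K·y
y = (KᵀK)⁻¹·Kᵀ·(x' − x̄) = [-5]
z = y + H·x̄ = [-5] + [3] = [-2]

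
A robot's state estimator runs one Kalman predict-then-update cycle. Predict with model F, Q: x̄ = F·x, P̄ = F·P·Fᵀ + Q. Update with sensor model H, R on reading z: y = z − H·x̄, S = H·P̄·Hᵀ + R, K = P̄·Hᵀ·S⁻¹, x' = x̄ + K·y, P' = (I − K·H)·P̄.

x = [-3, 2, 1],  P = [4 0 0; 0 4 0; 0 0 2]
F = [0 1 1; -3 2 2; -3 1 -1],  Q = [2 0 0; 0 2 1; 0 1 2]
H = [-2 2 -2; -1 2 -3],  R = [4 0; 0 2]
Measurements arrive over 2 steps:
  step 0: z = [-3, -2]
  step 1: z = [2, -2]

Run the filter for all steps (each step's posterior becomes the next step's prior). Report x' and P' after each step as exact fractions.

step 0: x̄ = F·x = [3, 15, 10]
step 0: P̄ = F·P·Fᵀ + Q = [8 12 2; 12 62 41; 2 41 44]
step 0: y = z − H·x̄ = [-7, 1]
step 0: S = H·P̄·Hᵀ + R = [52 62; 62 126]
step 0: K = P̄·Hᵀ·S⁻¹ = [-29/677 68/677; 1475/1354 -422/677; 491/677 -521/677]
step 0: x' = x̄ + K·y = [2302/677, 9141/1354, 2812/677]
step 0: P' = (I − K·H)·P̄ = [4852/677 9394/677 4600/677; 9394/677 24057/677 13188/677; 4600/677 13188/677 7606/677]
step 1: x̄ = F·x = [14765/1354, 7859/677, -10295/1354]
step 1: P̄ = F·P·Fᵀ + Q = [59393/677 74096/677 -25531/677; 74096/677 109250/677 -21099/677; -25531/677 -21099/677 21545/677]
step 1: y = z − H·x̄ = [-9894/677, -25132/677]
step 1: S = H·P̄·Hᵀ + R = [135236/677 247222/677; 247222/677 495270/677]
step 1: K = P̄·Hᵀ·S⁻¹ = [-382258/2163817 913402/2163817; 3229387/4327634 101438/2163817; 1162678/2163817 -935575/2163817]
step 1: x' = x̄ + K·y = [-9451047/4327634, -2244726/2163817, 2573373/4327634]
step 1: P' = (I − K·H)·P̄ = [12120733/2163817 20121114/2163817 8764897/2163817; 20121114/2163817 49727513/2163817 26377012/2163817; 8764897/2163817 26377012/2163817 15286759/2163817]

step 0: x' = [2302/677, 9141/1354, 2812/677], P' = [4852/677 9394/677 4600/677; 9394/677 24057/677 13188/677; 4600/677 13188/677 7606/677]
step 1: x' = [-9451047/4327634, -2244726/2163817, 2573373/4327634], P' = [12120733/2163817 20121114/2163817 8764897/2163817; 20121114/2163817 49727513/2163817 26377012/2163817; 8764897/2163817 26377012/2163817 15286759/2163817]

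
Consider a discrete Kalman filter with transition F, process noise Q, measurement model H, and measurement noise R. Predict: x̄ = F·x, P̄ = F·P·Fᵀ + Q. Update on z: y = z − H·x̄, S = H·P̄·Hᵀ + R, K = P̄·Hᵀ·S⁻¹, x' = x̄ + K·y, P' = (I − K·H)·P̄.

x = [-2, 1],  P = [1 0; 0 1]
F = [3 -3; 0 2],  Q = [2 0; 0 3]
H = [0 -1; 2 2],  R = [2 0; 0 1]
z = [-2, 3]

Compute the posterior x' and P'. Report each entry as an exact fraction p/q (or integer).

x' = [-417/545, 1158/545]
P' = [976/545 -844/545; -844/545 846/545]

x̄ = F·x = [-9, 2]
P̄ = F·P·Fᵀ + Q = [20 -6; -6 7]
y = z − H·x̄ = [0, 17]
S = H·P̄·Hᵀ + R = [9 -2; -2 61]
K = P̄·Hᵀ·S⁻¹ = [422/545 264/545; -423/545 4/545]
x' = x̄ + K·y = [-417/545, 1158/545]
P' = (I − K·H)·P̄ = [976/545 -844/545; -844/545 846/545]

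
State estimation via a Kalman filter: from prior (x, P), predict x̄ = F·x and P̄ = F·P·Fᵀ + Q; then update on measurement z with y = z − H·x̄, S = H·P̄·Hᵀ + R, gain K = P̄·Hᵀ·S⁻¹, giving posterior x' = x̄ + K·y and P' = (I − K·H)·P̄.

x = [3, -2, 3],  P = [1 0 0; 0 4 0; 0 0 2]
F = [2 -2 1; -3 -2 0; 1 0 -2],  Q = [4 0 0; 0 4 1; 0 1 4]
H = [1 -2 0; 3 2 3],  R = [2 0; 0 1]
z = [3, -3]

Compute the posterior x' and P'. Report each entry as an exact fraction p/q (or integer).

x̄ = F·x = [13, -5, -3]
P̄ = F·P·Fᵀ + Q = [26 10 -2; 10 29 -2; -2 -2 13]
y = z − H·x̄ = [-20, -23]
S = H·P̄·Hᵀ + R = [104 -72; -72 528]
K = P̄·Hᵀ·S⁻¹ = [51/259 625/3108; -405/1036 317/3108; 131/2072 395/6216]
x' = x̄ + K·y = [13789/3108, 1469/3108, -35593/6216]
P' = (I − K·H)·P̄ = [4909/777 4603/1554 -25565/3108; 4603/1554 2909/1554 -12979/3108; -25565/3108 -12979/3108 68567/6216]

x' = [13789/3108, 1469/3108, -35593/6216]
P' = [4909/777 4603/1554 -25565/3108; 4603/1554 2909/1554 -12979/3108; -25565/3108 -12979/3108 68567/6216]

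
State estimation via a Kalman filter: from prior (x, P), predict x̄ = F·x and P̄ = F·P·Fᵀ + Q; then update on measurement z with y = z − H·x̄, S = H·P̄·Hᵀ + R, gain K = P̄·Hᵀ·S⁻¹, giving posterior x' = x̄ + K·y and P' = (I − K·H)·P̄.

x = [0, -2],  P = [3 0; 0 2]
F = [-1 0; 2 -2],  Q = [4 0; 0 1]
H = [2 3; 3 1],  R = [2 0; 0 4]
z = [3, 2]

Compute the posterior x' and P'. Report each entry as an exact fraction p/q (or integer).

x̄ = F·x = [0, 4]
P̄ = F·P·Fᵀ + Q = [7 -6; -6 21]
y = z − H·x̄ = [-9, -2]
S = H·P̄·Hᵀ + R = [147 39; 39 52]
K = P̄·Hᵀ·S⁻¹ = [-61/471 787/2041; 65/157 -516/2041]
x' = x̄ + K·y = [805/2041, 1591/2041]
P' = (I − K·H)·P̄ = [4274/6123 -1126/2041; -1126/2041 1314/2041]

x' = [805/2041, 1591/2041]
P' = [4274/6123 -1126/2041; -1126/2041 1314/2041]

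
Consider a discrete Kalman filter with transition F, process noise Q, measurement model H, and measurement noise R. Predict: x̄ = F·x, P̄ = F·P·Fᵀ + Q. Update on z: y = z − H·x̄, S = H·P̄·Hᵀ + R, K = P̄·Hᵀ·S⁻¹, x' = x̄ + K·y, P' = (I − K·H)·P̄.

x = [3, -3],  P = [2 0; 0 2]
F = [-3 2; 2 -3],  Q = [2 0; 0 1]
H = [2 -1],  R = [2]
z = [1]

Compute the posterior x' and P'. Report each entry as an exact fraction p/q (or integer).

x' = [125/237, 35/79]
P' = [236/237 104/79; 104/79 258/79]

x̄ = F·x = [-15, 15]
P̄ = F·P·Fᵀ + Q = [28 -24; -24 27]
y = z − H·x̄ = [46]
S = H·P̄·Hᵀ + R = [237]
K = P̄·Hᵀ·S⁻¹ = [80/237; -25/79]
x' = x̄ + K·y = [125/237, 35/79]
P' = (I − K·H)·P̄ = [236/237 104/79; 104/79 258/79]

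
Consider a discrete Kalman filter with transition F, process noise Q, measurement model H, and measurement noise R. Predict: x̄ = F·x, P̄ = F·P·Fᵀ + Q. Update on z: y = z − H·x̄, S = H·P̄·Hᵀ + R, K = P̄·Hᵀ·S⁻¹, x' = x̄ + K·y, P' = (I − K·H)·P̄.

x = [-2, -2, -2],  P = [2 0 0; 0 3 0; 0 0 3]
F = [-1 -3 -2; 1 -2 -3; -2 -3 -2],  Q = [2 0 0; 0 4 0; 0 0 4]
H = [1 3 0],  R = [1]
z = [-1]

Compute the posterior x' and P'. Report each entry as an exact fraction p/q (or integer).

x̄ = F·x = [12, 8, 14]
P̄ = F·P·Fᵀ + Q = [43 34 43; 34 45 32; 43 32 51]
y = z − H·x̄ = [-37]
S = H·P̄·Hᵀ + R = [653]
K = P̄·Hᵀ·S⁻¹ = [145/653; 169/653; 139/653]
x' = x̄ + K·y = [2471/653, -1029/653, 3999/653]
P' = (I − K·H)·P̄ = [7054/653 -2303/653 7924/653; -2303/653 824/653 -2595/653; 7924/653 -2595/653 13982/653]

x' = [2471/653, -1029/653, 3999/653]
P' = [7054/653 -2303/653 7924/653; -2303/653 824/653 -2595/653; 7924/653 -2595/653 13982/653]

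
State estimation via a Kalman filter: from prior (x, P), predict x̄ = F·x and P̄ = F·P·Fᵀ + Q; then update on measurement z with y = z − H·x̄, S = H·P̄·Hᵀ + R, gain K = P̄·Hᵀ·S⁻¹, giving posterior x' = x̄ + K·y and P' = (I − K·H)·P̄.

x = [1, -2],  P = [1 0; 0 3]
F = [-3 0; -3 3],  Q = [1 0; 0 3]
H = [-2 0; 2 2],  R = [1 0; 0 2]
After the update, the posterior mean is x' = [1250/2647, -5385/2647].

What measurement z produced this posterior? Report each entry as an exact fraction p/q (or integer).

z = [-1, -3]

x̄ = F·x = [-3, -9]
P̄ = F·P·Fᵀ + Q = [10 9; 9 39]
S = H·P̄·Hᵀ + R = [41 -76; -76 270]
K = P̄·Hᵀ·S⁻¹ = [-1256/2647 19/2647; 1218/2647 1284/2647]
x' − x̄ = [9191/2647, 18438/2647] = K·y
y = (KᵀK)⁻¹·Kᵀ·(x' − x̄) = [-7, 21]
z = y + H·x̄ = [-7, 21] + [6, -24] = [-1, -3]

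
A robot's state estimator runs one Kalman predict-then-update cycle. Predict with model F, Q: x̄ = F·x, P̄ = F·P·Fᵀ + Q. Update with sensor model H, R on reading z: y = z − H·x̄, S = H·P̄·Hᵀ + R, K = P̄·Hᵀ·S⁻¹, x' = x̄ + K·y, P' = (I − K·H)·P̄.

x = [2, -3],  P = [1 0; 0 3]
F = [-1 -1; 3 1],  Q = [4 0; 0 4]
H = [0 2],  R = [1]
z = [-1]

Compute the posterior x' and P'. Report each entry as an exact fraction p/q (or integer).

x' = [149/65, -29/65]
P' = [376/65 -6/65; -6/65 16/65]

x̄ = F·x = [1, 3]
P̄ = F·P·Fᵀ + Q = [8 -6; -6 16]
y = z − H·x̄ = [-7]
S = H·P̄·Hᵀ + R = [65]
K = P̄·Hᵀ·S⁻¹ = [-12/65; 32/65]
x' = x̄ + K·y = [149/65, -29/65]
P' = (I − K·H)·P̄ = [376/65 -6/65; -6/65 16/65]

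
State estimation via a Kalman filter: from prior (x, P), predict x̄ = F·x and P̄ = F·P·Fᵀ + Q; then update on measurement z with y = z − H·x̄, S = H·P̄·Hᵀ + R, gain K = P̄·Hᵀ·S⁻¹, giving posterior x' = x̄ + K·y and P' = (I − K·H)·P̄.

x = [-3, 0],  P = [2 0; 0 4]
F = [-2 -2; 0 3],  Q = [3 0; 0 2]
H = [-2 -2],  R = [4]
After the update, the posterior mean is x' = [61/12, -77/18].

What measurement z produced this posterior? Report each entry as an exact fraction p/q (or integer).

x̄ = F·x = [6, 0]
P̄ = F·P·Fᵀ + Q = [27 -24; -24 38]
S = H·P̄·Hᵀ + R = [72]
K = P̄·Hᵀ·S⁻¹ = [-1/12; -7/18]
x' − x̄ = [-11/12, -77/18] = K·y
y = (KᵀK)⁻¹·Kᵀ·(x' − x̄) = [11]
z = y + H·x̄ = [11] + [-12] = [-1]

z = [-1]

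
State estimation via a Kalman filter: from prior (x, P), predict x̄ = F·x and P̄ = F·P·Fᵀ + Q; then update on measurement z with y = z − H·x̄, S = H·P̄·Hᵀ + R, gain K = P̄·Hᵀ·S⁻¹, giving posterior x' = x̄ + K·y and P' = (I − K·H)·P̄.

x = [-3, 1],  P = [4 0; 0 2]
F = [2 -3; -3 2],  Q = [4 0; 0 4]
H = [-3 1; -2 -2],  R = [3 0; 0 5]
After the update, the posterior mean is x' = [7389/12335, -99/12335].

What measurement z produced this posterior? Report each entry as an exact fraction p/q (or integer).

z = [-2, -1]

x̄ = F·x = [-9, 11]
P̄ = F·P·Fᵀ + Q = [38 -36; -36 48]
S = H·P̄·Hᵀ + R = [609 -12; -12 61]
K = P̄·Hᵀ·S⁻¹ = [-3066/12335 -1412/12335; 3076/12335 -4248/12335]
x' − x̄ = [118404/12335, -135784/12335] = K·y
y = (KᵀK)⁻¹·Kᵀ·(x' − x̄) = [-40, 3]
z = y + H·x̄ = [-40, 3] + [38, -4] = [-2, -1]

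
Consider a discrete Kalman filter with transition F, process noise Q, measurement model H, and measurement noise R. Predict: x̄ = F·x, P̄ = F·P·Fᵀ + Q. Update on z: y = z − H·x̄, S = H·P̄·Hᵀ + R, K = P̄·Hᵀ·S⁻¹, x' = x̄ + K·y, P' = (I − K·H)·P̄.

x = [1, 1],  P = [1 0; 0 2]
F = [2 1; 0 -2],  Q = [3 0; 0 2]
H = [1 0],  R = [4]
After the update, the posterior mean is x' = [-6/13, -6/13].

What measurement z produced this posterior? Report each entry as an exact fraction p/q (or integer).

x̄ = F·x = [3, -2]
P̄ = F·P·Fᵀ + Q = [9 -4; -4 10]
S = H·P̄·Hᵀ + R = [13]
K = P̄·Hᵀ·S⁻¹ = [9/13; -4/13]
x' − x̄ = [-45/13, 20/13] = K·y
y = (KᵀK)⁻¹·Kᵀ·(x' − x̄) = [-5]
z = y + H·x̄ = [-5] + [3] = [-2]

z = [-2]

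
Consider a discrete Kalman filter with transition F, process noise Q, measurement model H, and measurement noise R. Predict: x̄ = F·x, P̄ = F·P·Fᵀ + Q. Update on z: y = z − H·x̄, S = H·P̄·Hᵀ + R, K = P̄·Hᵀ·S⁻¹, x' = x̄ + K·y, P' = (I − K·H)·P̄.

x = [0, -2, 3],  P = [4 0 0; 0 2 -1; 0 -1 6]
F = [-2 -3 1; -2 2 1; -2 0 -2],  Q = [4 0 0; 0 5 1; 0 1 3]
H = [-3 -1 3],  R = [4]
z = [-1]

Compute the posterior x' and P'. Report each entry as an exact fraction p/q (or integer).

x' = [1099/920, -2511/920, -51/460]
P' = [18111/920 3941/920 9601/460; 3941/920 27151/920 6471/460; 9601/460 6471/460 5921/230]

x̄ = F·x = [9, -1, -6]
P̄ = F·P·Fᵀ + Q = [50 11 -2; 11 31 9; -2 9 43]
y = z − H·x̄ = [43]
S = H·P̄·Hᵀ + R = [920]
K = P̄·Hᵀ·S⁻¹ = [-167/920; -37/920; 63/460]
x' = x̄ + K·y = [1099/920, -2511/920, -51/460]
P' = (I − K·H)·P̄ = [18111/920 3941/920 9601/460; 3941/920 27151/920 6471/460; 9601/460 6471/460 5921/230]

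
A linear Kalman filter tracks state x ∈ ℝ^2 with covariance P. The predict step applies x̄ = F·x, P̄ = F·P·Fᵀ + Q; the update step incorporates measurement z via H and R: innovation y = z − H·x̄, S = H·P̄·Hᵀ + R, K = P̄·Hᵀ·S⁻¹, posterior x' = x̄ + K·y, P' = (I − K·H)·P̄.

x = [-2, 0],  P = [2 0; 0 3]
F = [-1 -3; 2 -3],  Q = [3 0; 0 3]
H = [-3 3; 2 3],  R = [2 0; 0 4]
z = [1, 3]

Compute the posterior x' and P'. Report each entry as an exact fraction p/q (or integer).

x' = [67432/156939, 110839/156939]
P' = [37354/156939 16672/156939; 16672/156939 30532/156939]

x̄ = F·x = [2, -4]
P̄ = F·P·Fᵀ + Q = [32 23; 23 38]
y = z − H·x̄ = [19, 11]
S = H·P̄·Hᵀ + R = [218 81; 81 750]
K = P̄·Hᵀ·S⁻¹ = [-10341/52313 31181/156939; 6930/52313 31235/156939]
x' = x̄ + K·y = [67432/156939, 110839/156939]
P' = (I − K·H)·P̄ = [37354/156939 16672/156939; 16672/156939 30532/156939]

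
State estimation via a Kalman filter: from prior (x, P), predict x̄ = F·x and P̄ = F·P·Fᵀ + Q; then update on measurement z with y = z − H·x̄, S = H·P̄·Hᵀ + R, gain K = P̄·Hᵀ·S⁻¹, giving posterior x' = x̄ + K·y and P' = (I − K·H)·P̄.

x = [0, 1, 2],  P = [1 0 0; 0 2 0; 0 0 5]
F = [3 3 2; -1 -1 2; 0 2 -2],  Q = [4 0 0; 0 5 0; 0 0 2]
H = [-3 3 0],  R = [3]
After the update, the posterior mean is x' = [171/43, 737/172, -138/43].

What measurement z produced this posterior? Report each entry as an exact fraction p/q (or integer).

x̄ = F·x = [7, 3, -2]
P̄ = F·P·Fᵀ + Q = [51 11 -8; 11 28 -24; -8 -24 30]
S = H·P̄·Hᵀ + R = [516]
K = P̄·Hᵀ·S⁻¹ = [-10/43; 17/172; -4/43]
x' − x̄ = [-130/43, 221/172, -52/43] = K·y
y = (KᵀK)⁻¹·Kᵀ·(x' − x̄) = [13]
z = y + H·x̄ = [13] + [-12] = [1]

z = [1]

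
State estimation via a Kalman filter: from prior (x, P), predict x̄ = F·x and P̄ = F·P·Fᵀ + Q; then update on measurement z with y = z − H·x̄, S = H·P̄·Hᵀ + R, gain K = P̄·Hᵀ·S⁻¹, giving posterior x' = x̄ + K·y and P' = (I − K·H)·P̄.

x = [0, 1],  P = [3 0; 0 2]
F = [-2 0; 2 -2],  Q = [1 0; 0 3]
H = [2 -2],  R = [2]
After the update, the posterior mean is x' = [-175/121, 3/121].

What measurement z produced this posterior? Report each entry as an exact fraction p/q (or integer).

z = [-3]

x̄ = F·x = [0, -2]
P̄ = F·P·Fᵀ + Q = [13 -12; -12 23]
S = H·P̄·Hᵀ + R = [242]
K = P̄·Hᵀ·S⁻¹ = [25/121; -35/121]
x' − x̄ = [-175/121, 245/121] = K·y
y = (KᵀK)⁻¹·Kᵀ·(x' − x̄) = [-7]
z = y + H·x̄ = [-7] + [4] = [-3]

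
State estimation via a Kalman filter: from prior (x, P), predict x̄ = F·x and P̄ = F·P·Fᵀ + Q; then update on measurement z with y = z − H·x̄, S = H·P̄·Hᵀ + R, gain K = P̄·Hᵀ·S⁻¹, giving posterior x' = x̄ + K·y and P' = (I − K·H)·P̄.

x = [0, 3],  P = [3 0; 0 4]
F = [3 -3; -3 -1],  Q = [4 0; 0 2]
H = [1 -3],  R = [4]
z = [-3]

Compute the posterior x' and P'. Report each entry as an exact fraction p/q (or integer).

x̄ = F·x = [-9, -3]
P̄ = F·P·Fᵀ + Q = [67 -15; -15 33]
y = z − H·x̄ = [-3]
S = H·P̄·Hᵀ + R = [458]
K = P̄·Hᵀ·S⁻¹ = [56/229; -57/229]
x' = x̄ + K·y = [-2229/229, -516/229]
P' = (I − K·H)·P̄ = [9071/229 2949/229; 2949/229 1059/229]

x' = [-2229/229, -516/229]
P' = [9071/229 2949/229; 2949/229 1059/229]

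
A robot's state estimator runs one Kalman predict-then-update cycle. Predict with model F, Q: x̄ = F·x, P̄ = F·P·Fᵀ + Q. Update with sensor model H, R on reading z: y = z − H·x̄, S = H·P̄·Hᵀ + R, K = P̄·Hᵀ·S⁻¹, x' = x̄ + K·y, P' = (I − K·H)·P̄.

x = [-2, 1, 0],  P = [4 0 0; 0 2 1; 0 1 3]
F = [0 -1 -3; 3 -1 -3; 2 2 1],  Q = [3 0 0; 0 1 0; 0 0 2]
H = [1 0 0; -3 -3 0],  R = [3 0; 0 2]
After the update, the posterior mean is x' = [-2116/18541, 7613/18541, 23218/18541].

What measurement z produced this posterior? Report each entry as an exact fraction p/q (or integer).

x̄ = F·x = [-1, -7, -2]
P̄ = F·P·Fᵀ + Q = [38 35 -20; 35 72 4; -20 4 33]
S = H·P̄·Hᵀ + R = [41 -219; -219 1622]
K = P̄·Hᵀ·S⁻¹ = [13675/18541 -657/18541; -13529/18541 -5496/18541; -21928/18541 -2412/18541]
x' − x̄ = [16425/18541, 137400/18541, 60300/18541] = K·y
y = (KᵀK)⁻¹·Kᵀ·(x' − x̄) = [0, -25]
z = y + H·x̄ = [0, -25] + [-1, 24] = [-1, -1]

z = [-1, -1]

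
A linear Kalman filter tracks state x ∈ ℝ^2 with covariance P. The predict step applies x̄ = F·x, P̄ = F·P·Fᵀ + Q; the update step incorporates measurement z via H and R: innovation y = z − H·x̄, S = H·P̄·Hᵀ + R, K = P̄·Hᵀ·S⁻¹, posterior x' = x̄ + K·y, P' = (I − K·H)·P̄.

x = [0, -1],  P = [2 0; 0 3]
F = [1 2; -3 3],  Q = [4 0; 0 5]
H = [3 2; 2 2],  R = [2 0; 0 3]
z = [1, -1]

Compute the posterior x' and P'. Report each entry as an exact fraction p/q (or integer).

x̄ = F·x = [-2, -3]
P̄ = F·P·Fᵀ + Q = [18 12; 12 50]
y = z − H·x̄ = [13, 9]
S = H·P̄·Hᵀ + R = [508 428; 428 371]
K = P̄·Hᵀ·S⁻¹ = [1629/2642 -726/1321; -654/1321 1196/1321]
x' = x̄ + K·y = [2825/2642, -1701/1321]
P' = (I − K·H)·P̄ = [3807/1321 -4896/1321; -4896/1321 6690/1321]

x' = [2825/2642, -1701/1321]
P' = [3807/1321 -4896/1321; -4896/1321 6690/1321]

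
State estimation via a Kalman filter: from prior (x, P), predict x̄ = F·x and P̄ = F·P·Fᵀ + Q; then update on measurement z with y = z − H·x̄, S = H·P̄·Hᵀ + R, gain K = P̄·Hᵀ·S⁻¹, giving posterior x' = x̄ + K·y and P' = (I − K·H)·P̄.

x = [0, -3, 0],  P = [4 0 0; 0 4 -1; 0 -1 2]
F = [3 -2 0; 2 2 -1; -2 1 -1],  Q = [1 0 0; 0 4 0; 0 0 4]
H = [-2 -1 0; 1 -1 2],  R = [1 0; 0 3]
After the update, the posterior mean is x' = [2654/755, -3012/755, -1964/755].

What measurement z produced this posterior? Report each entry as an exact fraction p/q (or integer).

x̄ = F·x = [6, -6, -3]
P̄ = F·P·Fᵀ + Q = [53 6 -34; 6 42 -3; -34 -3 28]
S = H·P̄·Hᵀ + R = [279 84; 84 74]
K = P̄·Hᵀ·S⁻¹ = [-3262/6795 1183/4530; -26/755 -399/755; 1577/6795 337/4530]
x' − x̄ = [-1876/755, 1518/755, 301/755] = K·y
y = (KᵀK)⁻¹·Kᵀ·(x' − x̄) = [3, -4]
z = y + H·x̄ = [3, -4] + [-6, 6] = [-3, 2]

z = [-3, 2]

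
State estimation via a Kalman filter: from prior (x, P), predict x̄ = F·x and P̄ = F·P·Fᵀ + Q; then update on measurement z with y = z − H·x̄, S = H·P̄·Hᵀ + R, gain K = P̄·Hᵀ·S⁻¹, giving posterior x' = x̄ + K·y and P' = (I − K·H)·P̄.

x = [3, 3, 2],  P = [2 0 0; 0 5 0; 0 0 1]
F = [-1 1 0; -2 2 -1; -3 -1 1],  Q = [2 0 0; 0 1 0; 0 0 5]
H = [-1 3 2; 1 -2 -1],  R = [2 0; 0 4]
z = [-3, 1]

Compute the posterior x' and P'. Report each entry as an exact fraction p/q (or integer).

x̄ = F·x = [0, -2, -10]
P̄ = F·P·Fᵀ + Q = [9 14 1; 14 30 1; 1 1 29]
y = z − H·x̄ = [23, -13]
S = H·P̄·Hᵀ + R = [321 -181; -181 108]
K = P̄·Hᵀ·S⁻¹ = [160/1907 -85/1907; -83/1907 -969/1907; 1050/1907 1230/1907]
x' = x̄ + K·y = [4785/1907, 6874/1907, -10910/1907]
P' = (I − K·H)·P̄ = [9863/1907 10223/1907 -10243/1907; 10223/1907 18141/1907 -22183/1907; -10243/1907 -22183/1907 29203/1907]

x' = [4785/1907, 6874/1907, -10910/1907]
P' = [9863/1907 10223/1907 -10243/1907; 10223/1907 18141/1907 -22183/1907; -10243/1907 -22183/1907 29203/1907]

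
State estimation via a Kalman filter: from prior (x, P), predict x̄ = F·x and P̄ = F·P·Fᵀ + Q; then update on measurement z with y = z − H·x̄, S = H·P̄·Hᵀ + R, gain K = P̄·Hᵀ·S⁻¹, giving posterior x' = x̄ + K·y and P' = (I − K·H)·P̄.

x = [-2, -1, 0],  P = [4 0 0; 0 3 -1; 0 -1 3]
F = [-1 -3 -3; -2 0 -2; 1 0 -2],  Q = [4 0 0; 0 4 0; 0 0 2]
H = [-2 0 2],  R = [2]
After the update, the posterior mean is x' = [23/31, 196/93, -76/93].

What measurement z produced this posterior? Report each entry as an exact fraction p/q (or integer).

z = [-3]

x̄ = F·x = [5, 4, -2]
P̄ = F·P·Fᵀ + Q = [44 20 8; 20 32 4; 8 4 18]
S = H·P̄·Hᵀ + R = [186]
K = P̄·Hᵀ·S⁻¹ = [-12/31; -16/93; 10/93]
x' − x̄ = [-132/31, -176/93, 110/93] = K·y
y = (KᵀK)⁻¹·Kᵀ·(x' − x̄) = [11]
z = y + H·x̄ = [11] + [-14] = [-3]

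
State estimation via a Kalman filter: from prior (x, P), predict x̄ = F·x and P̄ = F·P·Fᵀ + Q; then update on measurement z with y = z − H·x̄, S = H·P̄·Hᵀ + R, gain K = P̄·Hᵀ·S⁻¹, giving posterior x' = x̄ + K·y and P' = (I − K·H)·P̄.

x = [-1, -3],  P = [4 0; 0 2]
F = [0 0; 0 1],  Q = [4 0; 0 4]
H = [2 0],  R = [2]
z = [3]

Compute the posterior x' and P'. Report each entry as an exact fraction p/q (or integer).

x' = [4/3, -3]
P' = [4/9 0; 0 6]

x̄ = F·x = [0, -3]
P̄ = F·P·Fᵀ + Q = [4 0; 0 6]
y = z − H·x̄ = [3]
S = H·P̄·Hᵀ + R = [18]
K = P̄·Hᵀ·S⁻¹ = [4/9; 0]
x' = x̄ + K·y = [4/3, -3]
P' = (I − K·H)·P̄ = [4/9 0; 0 6]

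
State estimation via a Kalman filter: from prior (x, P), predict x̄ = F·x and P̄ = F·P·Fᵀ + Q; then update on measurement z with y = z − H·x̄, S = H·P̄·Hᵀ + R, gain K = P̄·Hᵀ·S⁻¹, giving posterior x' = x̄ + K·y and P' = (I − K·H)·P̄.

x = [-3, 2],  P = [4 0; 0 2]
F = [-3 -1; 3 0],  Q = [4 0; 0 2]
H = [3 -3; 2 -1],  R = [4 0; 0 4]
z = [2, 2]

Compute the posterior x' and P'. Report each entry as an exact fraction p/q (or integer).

x' = [-110/799, -842/799]
P' = [1056/799 1052/799; 1052/799 4052/2397]

x̄ = F·x = [7, -9]
P̄ = F·P·Fᵀ + Q = [42 -36; -36 38]
y = z − H·x̄ = [-46, -21]
S = H·P̄·Hᵀ + R = [1372 690; 690 354]
K = P̄·Hᵀ·S⁻¹ = [3/799 265/799; -224/799 565/2397]
x' = x̄ + K·y = [-110/799, -842/799]
P' = (I − K·H)·P̄ = [1056/799 1052/799; 1052/799 4052/2397]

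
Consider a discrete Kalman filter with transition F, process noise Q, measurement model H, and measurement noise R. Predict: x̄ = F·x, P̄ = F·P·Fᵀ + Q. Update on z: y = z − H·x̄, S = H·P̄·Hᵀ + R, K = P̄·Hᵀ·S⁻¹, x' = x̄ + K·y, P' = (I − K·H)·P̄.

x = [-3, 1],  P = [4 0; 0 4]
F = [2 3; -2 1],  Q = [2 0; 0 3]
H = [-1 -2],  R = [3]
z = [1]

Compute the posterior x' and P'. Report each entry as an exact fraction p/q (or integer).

x' = [-951/133, 61/19]
P' = [5066/133 -352/19; -352/19 185/19]

x̄ = F·x = [-3, 7]
P̄ = F·P·Fᵀ + Q = [54 -4; -4 23]
y = z − H·x̄ = [12]
S = H·P̄·Hᵀ + R = [133]
K = P̄·Hᵀ·S⁻¹ = [-46/133; -6/19]
x' = x̄ + K·y = [-951/133, 61/19]
P' = (I − K·H)·P̄ = [5066/133 -352/19; -352/19 185/19]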